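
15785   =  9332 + 6453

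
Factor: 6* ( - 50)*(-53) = 2^2*3^1*5^2*53^1 = 15900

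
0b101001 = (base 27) 1E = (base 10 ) 41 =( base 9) 45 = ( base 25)1g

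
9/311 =9/311 = 0.03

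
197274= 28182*7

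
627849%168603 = 122040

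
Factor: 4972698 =2^1  *3^3*71^1*1297^1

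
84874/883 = 96 + 106/883 = 96.12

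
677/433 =1 + 244/433  =  1.56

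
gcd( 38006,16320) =2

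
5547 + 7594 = 13141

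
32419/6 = 32419/6 =5403.17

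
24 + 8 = 32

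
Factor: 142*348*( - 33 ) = -1630728 = -  2^3*3^2*11^1*29^1 * 71^1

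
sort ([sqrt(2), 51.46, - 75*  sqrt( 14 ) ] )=[ - 75*sqrt(14), sqrt( 2),51.46 ]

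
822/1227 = 274/409 = 0.67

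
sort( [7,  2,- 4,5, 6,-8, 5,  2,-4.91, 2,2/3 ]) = [-8, - 4.91, - 4,2/3, 2, 2, 2,5, 5,6,7 ]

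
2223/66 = 741/22 = 33.68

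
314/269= 1  +  45/269 = 1.17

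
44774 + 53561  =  98335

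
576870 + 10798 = 587668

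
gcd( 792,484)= 44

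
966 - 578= 388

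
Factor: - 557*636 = - 2^2* 3^1*53^1 * 557^1 = - 354252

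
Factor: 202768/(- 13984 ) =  - 29/2  =  - 2^( - 1)*29^1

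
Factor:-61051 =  - 61051^1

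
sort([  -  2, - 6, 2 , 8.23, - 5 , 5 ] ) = [ - 6 , - 5,-2,2,5,8.23 ]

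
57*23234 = 1324338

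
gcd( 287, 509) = 1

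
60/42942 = 10/7157  =  0.00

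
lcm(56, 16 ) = 112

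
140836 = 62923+77913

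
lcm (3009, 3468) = 204612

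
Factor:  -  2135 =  -5^1*7^1*61^1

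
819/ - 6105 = - 273/2035 = -0.13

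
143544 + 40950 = 184494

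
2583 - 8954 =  - 6371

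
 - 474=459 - 933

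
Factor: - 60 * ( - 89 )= 2^2 * 3^1*5^1 * 89^1=5340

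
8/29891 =8/29891=0.00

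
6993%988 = 77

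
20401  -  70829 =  - 50428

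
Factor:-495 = - 3^2*5^1*11^1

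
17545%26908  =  17545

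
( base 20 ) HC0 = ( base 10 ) 7040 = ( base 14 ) 27CC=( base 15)2145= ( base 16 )1b80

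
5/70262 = 5/70262 = 0.00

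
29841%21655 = 8186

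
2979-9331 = -6352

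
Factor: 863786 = 2^1*7^1*11^1*71^1*79^1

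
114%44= 26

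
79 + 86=165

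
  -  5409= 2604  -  8013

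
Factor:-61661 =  - 197^1*313^1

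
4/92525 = 4/92525  =  0.00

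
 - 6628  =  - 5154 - 1474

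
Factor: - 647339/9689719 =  - 7^2*11^1*13^( - 1 )*127^( - 1)*1201^1*5869^( - 1 )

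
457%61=30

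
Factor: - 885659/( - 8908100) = 2^( - 2)*5^( - 2 )*61^1*229^( - 1 )*389^( - 1)*14519^1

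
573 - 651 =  - 78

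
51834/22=2356+1/11 = 2356.09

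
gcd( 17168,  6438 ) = 2146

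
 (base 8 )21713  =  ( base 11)6980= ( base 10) 9163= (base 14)34A7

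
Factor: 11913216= 2^11 * 3^1 * 7^1*277^1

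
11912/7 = 11912/7=1701.71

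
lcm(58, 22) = 638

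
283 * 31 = 8773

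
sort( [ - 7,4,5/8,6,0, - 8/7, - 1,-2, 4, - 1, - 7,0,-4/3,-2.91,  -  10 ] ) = [ - 10,-7, - 7, - 2.91, - 2, - 4/3 , - 8/7, - 1, - 1, 0 , 0,5/8,4 , 4,6 ]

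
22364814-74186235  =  -51821421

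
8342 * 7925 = 66110350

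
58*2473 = 143434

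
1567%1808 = 1567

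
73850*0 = 0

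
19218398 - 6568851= 12649547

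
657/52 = 657/52 =12.63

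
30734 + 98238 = 128972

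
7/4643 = 7/4643 = 0.00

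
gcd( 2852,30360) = 92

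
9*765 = 6885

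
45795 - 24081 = 21714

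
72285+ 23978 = 96263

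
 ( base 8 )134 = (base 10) 92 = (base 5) 332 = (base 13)71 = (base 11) 84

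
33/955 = 33/955 =0.03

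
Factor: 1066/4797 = 2^1*3^ ( - 2 ) = 2/9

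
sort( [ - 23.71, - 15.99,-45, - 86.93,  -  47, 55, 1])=[- 86.93, - 47, - 45, - 23.71 , - 15.99, 1, 55]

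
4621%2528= 2093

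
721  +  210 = 931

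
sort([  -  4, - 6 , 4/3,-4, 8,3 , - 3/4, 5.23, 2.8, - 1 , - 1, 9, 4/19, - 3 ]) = [ - 6, - 4, - 4, - 3, - 1 , - 1, - 3/4, 4/19, 4/3,2.8,3,5.23,8, 9 ] 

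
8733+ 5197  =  13930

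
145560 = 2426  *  60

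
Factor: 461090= 2^1*5^1*7^2 *941^1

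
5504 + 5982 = 11486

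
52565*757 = 39791705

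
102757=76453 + 26304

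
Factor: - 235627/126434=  - 2^ ( - 1 ) * 11^ ( - 1)*41^1 = - 41/22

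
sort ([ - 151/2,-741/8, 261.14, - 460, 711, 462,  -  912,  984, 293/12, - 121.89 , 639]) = [ - 912,-460,-121.89, -741/8,-151/2 , 293/12,261.14,462, 639,711, 984 ] 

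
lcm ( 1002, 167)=1002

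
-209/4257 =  - 1+368/387 =-0.05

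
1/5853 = 1/5853 = 0.00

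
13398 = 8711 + 4687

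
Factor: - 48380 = -2^2*5^1*41^1*59^1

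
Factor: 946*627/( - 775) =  - 2^1*3^1*5^ ( - 2 )*11^2*19^1*31^( - 1)*43^1  =  - 593142/775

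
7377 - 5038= 2339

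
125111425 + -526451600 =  - 401340175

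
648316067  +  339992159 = 988308226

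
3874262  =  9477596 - 5603334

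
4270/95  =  44 + 18/19 = 44.95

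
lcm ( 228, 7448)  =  22344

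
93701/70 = 93701/70 = 1338.59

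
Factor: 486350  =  2^1 *5^2*71^1*137^1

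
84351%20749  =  1355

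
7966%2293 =1087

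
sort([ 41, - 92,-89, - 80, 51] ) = [ - 92, - 89, - 80,41,51 ]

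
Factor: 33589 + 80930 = 114519 = 3^1*59^1*647^1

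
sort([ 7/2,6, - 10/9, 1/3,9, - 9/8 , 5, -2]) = [-2, - 9/8, - 10/9,1/3,7/2, 5, 6,9]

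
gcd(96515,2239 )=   1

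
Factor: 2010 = 2^1*3^1*5^1 * 67^1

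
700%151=96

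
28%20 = 8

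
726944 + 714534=1441478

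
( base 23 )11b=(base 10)563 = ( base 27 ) kn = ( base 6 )2335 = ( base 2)1000110011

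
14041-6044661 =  - 6030620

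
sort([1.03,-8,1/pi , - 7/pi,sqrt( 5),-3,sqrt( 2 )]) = [ - 8,-3,  -  7/pi, 1/pi,1.03,sqrt(2 ),sqrt ( 5 )]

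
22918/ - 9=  - 22918/9 = - 2546.44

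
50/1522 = 25/761 = 0.03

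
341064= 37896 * 9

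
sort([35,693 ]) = [35,693] 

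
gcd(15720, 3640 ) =40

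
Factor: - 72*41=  - 2952 = - 2^3*3^2*41^1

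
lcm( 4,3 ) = 12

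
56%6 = 2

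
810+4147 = 4957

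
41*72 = 2952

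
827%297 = 233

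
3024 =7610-4586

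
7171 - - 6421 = 13592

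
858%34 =8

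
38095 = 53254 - 15159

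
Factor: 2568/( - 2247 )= -2^3*7^( - 1 ) = - 8/7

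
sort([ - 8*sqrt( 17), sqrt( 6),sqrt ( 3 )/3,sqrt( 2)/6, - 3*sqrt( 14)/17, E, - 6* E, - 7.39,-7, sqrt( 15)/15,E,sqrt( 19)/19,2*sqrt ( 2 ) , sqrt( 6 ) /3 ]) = [ - 8*sqrt(17),- 6*E, - 7.39, - 7,- 3 * sqrt( 14) /17,sqrt( 19)/19,  sqrt( 2)/6, sqrt ( 15)/15, sqrt(3)/3,sqrt(6)/3,sqrt( 6 ), E,E, 2*sqrt( 2 ) ]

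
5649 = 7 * 807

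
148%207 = 148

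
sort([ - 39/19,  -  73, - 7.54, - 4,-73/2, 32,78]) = [ - 73, - 73/2, - 7.54 , - 4,-39/19, 32,78 ]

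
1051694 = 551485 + 500209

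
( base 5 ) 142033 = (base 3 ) 22002021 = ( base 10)5893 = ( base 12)34b1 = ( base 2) 1011100000101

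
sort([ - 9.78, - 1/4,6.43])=[ - 9.78, - 1/4, 6.43] 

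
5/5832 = 5/5832=0.00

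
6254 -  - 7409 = 13663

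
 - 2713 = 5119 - 7832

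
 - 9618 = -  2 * 4809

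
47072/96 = 1471/3=490.33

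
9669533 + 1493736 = 11163269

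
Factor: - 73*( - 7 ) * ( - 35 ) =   -  17885= - 5^1*7^2*73^1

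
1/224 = 1/224 = 0.00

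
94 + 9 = 103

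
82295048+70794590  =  153089638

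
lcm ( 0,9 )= 0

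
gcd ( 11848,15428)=4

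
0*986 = 0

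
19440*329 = 6395760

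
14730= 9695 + 5035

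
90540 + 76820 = 167360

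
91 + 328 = 419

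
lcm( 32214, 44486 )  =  934206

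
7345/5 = 1469 = 1469.00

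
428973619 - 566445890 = - 137472271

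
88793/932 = 88793/932 = 95.27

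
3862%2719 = 1143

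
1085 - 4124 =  - 3039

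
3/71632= 3/71632 = 0.00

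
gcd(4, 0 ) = 4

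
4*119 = 476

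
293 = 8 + 285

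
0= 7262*0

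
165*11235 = 1853775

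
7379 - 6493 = 886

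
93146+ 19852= 112998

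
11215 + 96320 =107535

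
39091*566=22125506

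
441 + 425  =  866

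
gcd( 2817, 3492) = 9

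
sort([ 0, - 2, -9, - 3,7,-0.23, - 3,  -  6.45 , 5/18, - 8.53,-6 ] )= [ - 9, - 8.53 , - 6.45,  -  6, - 3,  -  3 ,-2, - 0.23,0  ,  5/18,7]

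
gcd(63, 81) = 9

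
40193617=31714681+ 8478936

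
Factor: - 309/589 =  - 3^1*19^ ( - 1)*31^(-1 ) * 103^1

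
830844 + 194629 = 1025473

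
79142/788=100  +  171/394 = 100.43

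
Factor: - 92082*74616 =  - 6870790512 = - 2^4*3^2*103^1*149^1*3109^1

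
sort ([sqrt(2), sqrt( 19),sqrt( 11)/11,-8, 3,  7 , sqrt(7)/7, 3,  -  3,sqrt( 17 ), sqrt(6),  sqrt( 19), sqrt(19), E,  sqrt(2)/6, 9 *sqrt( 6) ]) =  [ - 8, - 3,sqrt( 2)/6,  sqrt(11)/11, sqrt(7)/7 , sqrt(2 ),sqrt(6 ) , E,3,3,sqrt ( 17 ) , sqrt(19),sqrt(19 ), sqrt(19),7,  9 *sqrt ( 6) ] 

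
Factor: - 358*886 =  - 317188 = - 2^2*179^1  *443^1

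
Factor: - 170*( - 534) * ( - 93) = - 2^2*3^2*5^1 * 17^1*31^1 * 89^1 = - 8442540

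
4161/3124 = 4161/3124 = 1.33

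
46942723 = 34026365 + 12916358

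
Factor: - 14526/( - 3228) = 2^ (-1)*3^2 = 9/2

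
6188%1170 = 338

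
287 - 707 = -420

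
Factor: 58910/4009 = 2^1*5^1 * 19^ (-1) *43^1 * 137^1  *211^ ( - 1 )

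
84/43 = 1 + 41/43 = 1.95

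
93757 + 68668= 162425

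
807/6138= 269/2046 = 0.13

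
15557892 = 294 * 52918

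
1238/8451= 1238/8451 = 0.15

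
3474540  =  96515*36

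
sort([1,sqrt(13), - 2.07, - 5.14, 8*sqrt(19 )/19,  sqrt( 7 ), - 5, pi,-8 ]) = [ - 8 , - 5.14, - 5, -2.07, 1, 8*sqrt ( 19) /19 , sqrt( 7 ), pi, sqrt (13) ] 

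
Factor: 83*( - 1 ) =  - 83^1 = - 83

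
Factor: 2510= 2^1*5^1*251^1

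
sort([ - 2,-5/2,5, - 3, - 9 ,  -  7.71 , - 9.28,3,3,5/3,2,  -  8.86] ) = [ - 9.28, - 9,  -  8.86, - 7.71, - 3,- 5/2, - 2 , 5/3,2,3,3, 5 ]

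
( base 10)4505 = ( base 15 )1505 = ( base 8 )10631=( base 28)5kp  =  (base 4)1012121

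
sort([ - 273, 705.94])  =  [ - 273, 705.94]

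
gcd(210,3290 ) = 70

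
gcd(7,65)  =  1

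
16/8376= 2/1047 = 0.00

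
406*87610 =35569660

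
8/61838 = 4/30919=0.00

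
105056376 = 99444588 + 5611788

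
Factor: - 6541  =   - 31^1 * 211^1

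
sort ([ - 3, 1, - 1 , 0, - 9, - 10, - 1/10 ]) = [  -  10,-9 , - 3,  -  1, - 1/10,0,1 ] 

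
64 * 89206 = 5709184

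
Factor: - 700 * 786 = -550200 = -2^3  *3^1*5^2 * 7^1 * 131^1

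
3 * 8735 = 26205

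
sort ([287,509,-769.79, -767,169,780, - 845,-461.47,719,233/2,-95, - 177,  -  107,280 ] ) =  [-845,-769.79,-767, - 461.47, - 177, - 107,-95,233/2, 169,280, 287 , 509,  719,780] 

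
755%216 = 107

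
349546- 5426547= - 5077001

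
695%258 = 179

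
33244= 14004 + 19240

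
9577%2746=1339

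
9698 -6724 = 2974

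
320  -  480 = - 160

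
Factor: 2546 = 2^1 * 19^1 * 67^1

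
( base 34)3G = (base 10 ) 118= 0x76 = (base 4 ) 1312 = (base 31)3p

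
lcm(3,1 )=3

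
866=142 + 724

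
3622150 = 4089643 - 467493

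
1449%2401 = 1449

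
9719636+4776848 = 14496484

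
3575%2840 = 735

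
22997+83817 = 106814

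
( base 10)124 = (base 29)48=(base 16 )7C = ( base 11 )103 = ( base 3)11121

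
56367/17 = 3315+12/17 = 3315.71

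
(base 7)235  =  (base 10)124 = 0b1111100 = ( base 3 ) 11121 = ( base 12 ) A4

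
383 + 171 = 554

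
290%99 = 92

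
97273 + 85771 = 183044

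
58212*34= 1979208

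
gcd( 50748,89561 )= 1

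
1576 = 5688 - 4112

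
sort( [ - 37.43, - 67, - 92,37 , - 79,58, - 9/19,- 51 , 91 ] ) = [ - 92, - 79, - 67, - 51, - 37.43, - 9/19,37, 58 , 91]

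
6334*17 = 107678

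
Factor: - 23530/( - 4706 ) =5^1 = 5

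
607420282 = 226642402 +380777880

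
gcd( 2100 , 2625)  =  525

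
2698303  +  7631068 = 10329371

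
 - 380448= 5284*( - 72)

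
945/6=315/2 = 157.50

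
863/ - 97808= - 1 + 96945/97808  =  - 0.01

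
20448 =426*48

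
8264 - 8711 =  - 447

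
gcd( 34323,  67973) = 673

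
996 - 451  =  545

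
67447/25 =2697 + 22/25 = 2697.88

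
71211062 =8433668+62777394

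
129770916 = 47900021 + 81870895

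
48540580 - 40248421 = 8292159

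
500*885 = 442500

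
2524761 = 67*37683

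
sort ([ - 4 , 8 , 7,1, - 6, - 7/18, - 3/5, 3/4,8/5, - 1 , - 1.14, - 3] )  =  [ - 6, - 4 , - 3, - 1.14,  -  1, - 3/5, - 7/18, 3/4, 1,8/5 , 7,8]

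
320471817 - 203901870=116569947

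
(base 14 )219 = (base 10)415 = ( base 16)19f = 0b110011111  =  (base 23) i1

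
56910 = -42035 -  -98945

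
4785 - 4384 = 401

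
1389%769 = 620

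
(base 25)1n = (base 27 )1l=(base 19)2A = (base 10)48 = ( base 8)60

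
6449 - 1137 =5312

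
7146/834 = 1191/139 = 8.57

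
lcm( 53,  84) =4452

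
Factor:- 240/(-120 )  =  2^1 = 2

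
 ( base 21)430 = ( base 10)1827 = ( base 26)2i7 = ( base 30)20r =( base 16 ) 723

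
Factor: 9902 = 2^1 *4951^1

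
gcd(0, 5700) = 5700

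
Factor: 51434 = 2^1*25717^1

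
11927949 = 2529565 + 9398384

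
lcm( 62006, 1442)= 62006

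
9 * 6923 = 62307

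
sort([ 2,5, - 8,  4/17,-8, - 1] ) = [-8, - 8, - 1,4/17, 2,5 ] 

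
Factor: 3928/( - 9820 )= - 2/5= - 2^1*5^( - 1)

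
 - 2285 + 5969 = 3684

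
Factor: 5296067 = 7^2* 29^1*3727^1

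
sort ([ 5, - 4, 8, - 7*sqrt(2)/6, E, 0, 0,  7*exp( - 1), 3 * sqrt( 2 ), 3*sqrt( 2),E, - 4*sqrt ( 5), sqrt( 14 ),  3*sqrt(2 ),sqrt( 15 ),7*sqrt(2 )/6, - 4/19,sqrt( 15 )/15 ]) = [ - 4*sqrt( 5) ,  -  4, -7 * sqrt ( 2)/6, - 4/19, 0, 0,sqrt(15 ) /15,7*sqrt(2)/6, 7 * exp( - 1 ) , E,E , sqrt( 14),sqrt( 15), 3*sqrt( 2), 3*sqrt(2 ) , 3* sqrt (2) , 5,  8]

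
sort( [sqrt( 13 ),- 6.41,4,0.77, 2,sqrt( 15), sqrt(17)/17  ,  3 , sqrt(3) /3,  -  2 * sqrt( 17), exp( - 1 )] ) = [-2 *sqrt( 17), - 6.41,sqrt( 17 ) /17,exp(  -  1) , sqrt( 3)/3, 0.77,  2, 3, sqrt( 13),sqrt(15), 4]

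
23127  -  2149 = 20978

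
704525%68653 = 17995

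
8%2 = 0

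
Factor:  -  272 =-2^4*17^1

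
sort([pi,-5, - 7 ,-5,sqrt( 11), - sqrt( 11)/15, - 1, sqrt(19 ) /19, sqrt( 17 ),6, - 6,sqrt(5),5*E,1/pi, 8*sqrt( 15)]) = [ - 7, - 6, - 5, - 5, - 1, - sqrt( 11)/15,sqrt(19)/19, 1/pi, sqrt( 5),  pi,sqrt(11),sqrt(17),6,5 * E, 8 * sqrt(15 ) ] 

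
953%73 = 4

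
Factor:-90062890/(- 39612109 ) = 2^1 * 5^1*41^( - 1 ) * 966149^( - 1 )*9006289^1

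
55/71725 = 11/14345 = 0.00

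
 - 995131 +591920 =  - 403211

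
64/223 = 64/223 = 0.29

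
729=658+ 71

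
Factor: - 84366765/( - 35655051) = 28122255/11885017=3^3*5^1*7^1*29759^1*11885017^( -1)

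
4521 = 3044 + 1477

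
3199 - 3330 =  - 131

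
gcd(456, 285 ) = 57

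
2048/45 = 45 + 23/45  =  45.51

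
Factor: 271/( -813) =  -3^( - 1) = - 1/3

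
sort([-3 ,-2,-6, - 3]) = [  -  6, - 3,-3,-2]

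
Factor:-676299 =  - 3^1*13^1*17341^1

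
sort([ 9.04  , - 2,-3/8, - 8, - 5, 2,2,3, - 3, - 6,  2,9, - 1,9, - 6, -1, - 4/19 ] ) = [ - 8, - 6, - 6, - 5, -3, - 2,- 1, - 1,-3/8, - 4/19,2,2, 2,3, 9, 9,9.04 ]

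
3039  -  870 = 2169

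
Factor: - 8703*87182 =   -  758744946= -  2^1 *3^2*967^1* 43591^1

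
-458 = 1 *(- 458)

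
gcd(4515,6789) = 3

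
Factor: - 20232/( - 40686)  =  2^2*3^1*281^1 * 6781^( - 1 )= 3372/6781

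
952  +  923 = 1875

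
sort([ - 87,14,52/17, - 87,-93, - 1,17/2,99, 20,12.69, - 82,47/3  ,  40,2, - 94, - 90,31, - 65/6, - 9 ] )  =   [  -  94, - 93,-90,  -  87, - 87,-82, - 65/6, - 9, - 1 , 2,52/17, 17/2, 12.69,14,47/3, 20,31  ,  40,99 ]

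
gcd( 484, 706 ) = 2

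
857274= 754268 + 103006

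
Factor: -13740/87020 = -3/19 = - 3^1*19^( - 1)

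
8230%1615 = 155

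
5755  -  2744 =3011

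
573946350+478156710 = 1052103060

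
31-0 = 31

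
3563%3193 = 370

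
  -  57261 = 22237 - 79498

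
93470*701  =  65522470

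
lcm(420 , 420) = 420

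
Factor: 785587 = 11^1*17^1* 4201^1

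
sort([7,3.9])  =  [ 3.9, 7] 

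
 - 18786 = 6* (- 3131)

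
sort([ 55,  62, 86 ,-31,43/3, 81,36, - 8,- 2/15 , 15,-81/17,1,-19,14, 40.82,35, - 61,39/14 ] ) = [ - 61,-31,-19, - 8, - 81/17,-2/15,1, 39/14,14, 43/3,15,35,36, 40.82, 55,62, 81 , 86] 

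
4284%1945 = 394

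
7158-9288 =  - 2130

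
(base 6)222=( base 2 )1010110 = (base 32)2m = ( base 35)2g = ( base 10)86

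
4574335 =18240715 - 13666380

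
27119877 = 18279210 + 8840667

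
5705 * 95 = 541975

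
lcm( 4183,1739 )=154771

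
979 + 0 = 979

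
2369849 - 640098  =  1729751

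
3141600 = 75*41888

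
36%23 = 13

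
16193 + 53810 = 70003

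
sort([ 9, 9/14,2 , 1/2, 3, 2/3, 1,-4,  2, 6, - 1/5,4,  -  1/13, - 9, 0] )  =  [-9, - 4,- 1/5 , - 1/13, 0,1/2, 9/14 , 2/3,1, 2, 2 , 3, 4, 6, 9]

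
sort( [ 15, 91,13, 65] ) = [ 13  ,  15, 65,91 ] 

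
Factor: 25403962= 2^1*12701981^1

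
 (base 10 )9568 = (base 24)geg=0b10010101100000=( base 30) ais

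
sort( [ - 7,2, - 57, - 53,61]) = [ - 57, - 53, - 7 , 2,61]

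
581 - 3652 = -3071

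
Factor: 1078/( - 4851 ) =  - 2^1 * 3^(-2)  =  -2/9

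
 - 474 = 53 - 527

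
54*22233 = 1200582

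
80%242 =80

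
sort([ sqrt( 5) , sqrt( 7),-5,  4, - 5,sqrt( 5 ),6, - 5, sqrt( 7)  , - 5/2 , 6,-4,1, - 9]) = [-9,-5 ,-5, - 5  ,  -  4,  -  5/2, 1,  sqrt(5),  sqrt( 5),sqrt( 7 ),sqrt( 7), 4, 6,  6 ]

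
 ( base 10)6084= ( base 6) 44100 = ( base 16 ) 17C4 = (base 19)GG4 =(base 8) 13704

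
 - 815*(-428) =348820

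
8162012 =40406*202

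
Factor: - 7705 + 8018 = 313 = 313^1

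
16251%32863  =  16251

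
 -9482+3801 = - 5681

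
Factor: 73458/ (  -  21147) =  - 2^1*3^1*11^1*19^(-1) = - 66/19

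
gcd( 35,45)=5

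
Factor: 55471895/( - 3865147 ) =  - 5^1 * 11^(-1) * 13^( - 1)*151^( - 1)*179^(- 1) * 1091^1 * 10169^1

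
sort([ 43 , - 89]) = [ - 89, 43]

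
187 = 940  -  753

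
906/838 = 1+34/419= 1.08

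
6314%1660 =1334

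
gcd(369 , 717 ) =3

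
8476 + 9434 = 17910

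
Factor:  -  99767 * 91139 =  - 91139^1 *99767^1 =-  9092664613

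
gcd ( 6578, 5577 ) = 143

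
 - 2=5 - 7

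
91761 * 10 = 917610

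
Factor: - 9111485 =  - 5^1*43^1*42379^1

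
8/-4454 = - 4/2227 = -0.00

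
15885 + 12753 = 28638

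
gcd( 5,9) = 1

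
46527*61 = 2838147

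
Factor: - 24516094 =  - 2^1* 12258047^1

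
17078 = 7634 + 9444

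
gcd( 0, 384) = 384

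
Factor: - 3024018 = - 2^1 *3^2 *43^1*3907^1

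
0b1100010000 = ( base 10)784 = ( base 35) ME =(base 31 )p9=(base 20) 1J4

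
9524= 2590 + 6934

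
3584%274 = 22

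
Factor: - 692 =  - 2^2*173^1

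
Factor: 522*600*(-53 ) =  - 16599600 = - 2^4*3^3*5^2*29^1*53^1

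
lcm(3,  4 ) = 12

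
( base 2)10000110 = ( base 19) 71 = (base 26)54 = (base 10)134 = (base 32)46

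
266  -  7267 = - 7001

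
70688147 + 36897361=107585508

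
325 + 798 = 1123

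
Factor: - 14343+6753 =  - 2^1* 3^1*5^1*11^1 * 23^1 =- 7590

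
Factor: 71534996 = 2^2*13^2*29^1*41^1*89^1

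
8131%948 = 547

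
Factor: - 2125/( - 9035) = 5^2*13^( - 1) *17^1*139^( - 1 ) = 425/1807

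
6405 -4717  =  1688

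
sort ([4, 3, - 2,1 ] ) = [ - 2, 1,3, 4]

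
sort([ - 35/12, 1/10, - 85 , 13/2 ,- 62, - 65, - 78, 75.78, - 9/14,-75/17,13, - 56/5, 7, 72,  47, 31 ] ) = [-85,  -  78, - 65, - 62, - 56/5, - 75/17,-35/12, - 9/14 , 1/10,13/2, 7,13,31, 47, 72,75.78] 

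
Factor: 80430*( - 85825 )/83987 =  - 2^1*3^1*5^3*7^1*383^1*3433^1 * 83987^(-1) = -  6902904750/83987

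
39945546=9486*4211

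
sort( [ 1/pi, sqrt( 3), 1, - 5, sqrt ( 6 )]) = [ - 5,1/pi,1,sqrt( 3), sqrt (6) ] 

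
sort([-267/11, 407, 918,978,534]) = [  -  267/11,407, 534,  918, 978 ]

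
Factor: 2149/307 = 7^1 = 7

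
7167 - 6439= 728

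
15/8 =15/8  =  1.88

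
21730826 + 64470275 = 86201101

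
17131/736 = 17131/736 = 23.28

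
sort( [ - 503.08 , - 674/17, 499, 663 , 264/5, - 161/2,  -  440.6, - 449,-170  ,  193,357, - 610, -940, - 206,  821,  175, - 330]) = [ - 940, - 610,- 503.08, - 449 ,-440.6, - 330, - 206, - 170, - 161/2, - 674/17,  264/5,175, 193, 357,499, 663,  821]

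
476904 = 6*79484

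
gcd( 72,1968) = 24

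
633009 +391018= 1024027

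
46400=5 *9280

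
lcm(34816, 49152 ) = 835584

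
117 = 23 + 94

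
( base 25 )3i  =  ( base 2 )1011101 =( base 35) 2N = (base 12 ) 79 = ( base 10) 93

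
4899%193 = 74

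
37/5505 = 37/5505 = 0.01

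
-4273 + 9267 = 4994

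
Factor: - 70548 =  - 2^2*3^1 *5879^1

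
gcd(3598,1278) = 2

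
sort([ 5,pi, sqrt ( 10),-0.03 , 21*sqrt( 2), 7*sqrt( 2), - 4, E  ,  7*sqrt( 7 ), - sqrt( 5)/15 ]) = [ - 4, - sqrt( 5)/15,-0.03,E,pi, sqrt(10 ),5,  7*sqrt( 2), 7*sqrt(7), 21*sqrt( 2 ) ] 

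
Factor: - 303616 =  - 2^9*593^1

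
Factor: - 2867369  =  -43^1*66683^1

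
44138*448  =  19773824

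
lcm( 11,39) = 429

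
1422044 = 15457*92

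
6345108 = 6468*981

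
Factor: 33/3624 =11/1208 = 2^(  -  3)*11^1*151^( - 1) 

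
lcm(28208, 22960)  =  987280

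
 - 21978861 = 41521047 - 63499908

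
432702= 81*5342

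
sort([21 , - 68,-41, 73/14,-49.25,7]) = [  -  68, -49.25, - 41,73/14, 7, 21 ]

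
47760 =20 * 2388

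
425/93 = 425/93 = 4.57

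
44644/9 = 44644/9 = 4960.44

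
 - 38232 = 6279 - 44511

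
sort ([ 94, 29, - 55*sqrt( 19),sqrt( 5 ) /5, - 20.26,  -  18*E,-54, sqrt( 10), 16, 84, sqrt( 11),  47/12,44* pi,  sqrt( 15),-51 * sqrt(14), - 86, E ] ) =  [ - 55*sqrt( 19 ), - 51*sqrt( 14 ), - 86,- 54, - 18*E, - 20.26, sqrt( 5) /5, E,sqrt(10),  sqrt( 11 ), sqrt( 15 ),47/12,  16 , 29,84,94,44*pi]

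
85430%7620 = 1610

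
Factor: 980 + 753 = 1733^1= 1733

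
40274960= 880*45767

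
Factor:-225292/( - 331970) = 302/445 =2^1 * 5^( - 1)*89^(- 1)*151^1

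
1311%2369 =1311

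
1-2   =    -  1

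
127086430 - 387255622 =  - 260169192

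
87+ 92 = 179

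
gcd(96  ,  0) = 96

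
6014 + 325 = 6339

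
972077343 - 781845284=190232059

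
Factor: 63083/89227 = 199^1*317^1*89227^( - 1) 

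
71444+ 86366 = 157810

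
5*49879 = 249395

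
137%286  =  137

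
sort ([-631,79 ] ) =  [ - 631,79 ]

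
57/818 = 57/818=0.07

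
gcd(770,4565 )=55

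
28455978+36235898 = 64691876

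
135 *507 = 68445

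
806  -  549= 257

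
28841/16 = 1802 + 9/16 = 1802.56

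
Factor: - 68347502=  - 2^1*509^1 * 67139^1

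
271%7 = 5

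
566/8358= 283/4179 = 0.07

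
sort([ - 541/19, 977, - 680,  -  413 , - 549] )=[ - 680, - 549, - 413,-541/19, 977]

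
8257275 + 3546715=11803990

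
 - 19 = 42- 61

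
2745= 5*549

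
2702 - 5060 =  - 2358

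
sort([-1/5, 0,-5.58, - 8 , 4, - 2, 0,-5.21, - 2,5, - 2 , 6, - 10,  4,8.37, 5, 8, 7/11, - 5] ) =[ - 10,-8, - 5.58, -5.21, - 5, - 2,-2,  -  2, - 1/5,0,0, 7/11, 4,  4,5,5,  6,8,  8.37 ] 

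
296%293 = 3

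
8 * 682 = 5456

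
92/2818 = 46/1409 = 0.03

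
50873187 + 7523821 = 58397008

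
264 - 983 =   -  719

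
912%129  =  9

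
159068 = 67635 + 91433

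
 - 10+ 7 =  - 3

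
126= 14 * 9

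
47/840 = 47/840= 0.06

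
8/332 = 2/83 = 0.02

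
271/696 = 271/696  =  0.39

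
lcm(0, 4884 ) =0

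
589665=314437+275228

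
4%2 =0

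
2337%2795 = 2337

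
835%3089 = 835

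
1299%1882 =1299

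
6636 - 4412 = 2224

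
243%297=243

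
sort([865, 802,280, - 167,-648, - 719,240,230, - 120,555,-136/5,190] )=[ - 719,  -  648,-167,-120,- 136/5, 190,230, 240,280 , 555,802,865]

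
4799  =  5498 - 699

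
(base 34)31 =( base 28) 3J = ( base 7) 205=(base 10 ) 103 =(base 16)67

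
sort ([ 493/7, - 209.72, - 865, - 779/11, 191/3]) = [ - 865,  -  209.72, -779/11, 191/3, 493/7] 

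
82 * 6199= 508318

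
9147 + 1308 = 10455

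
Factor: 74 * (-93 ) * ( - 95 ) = 653790  =  2^1*3^1*5^1 * 19^1*31^1*37^1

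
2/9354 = 1/4677 = 0.00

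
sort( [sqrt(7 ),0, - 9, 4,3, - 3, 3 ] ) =[-9, - 3,0,sqrt (7),  3, 3,4] 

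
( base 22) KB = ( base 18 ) 171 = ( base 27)gj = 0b111000011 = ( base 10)451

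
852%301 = 250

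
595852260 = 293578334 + 302273926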